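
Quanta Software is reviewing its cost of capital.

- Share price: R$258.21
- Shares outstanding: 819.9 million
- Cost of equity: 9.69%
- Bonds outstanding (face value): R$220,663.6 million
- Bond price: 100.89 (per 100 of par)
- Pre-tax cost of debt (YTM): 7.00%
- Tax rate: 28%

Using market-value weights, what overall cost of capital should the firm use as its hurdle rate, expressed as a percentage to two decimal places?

Market value of equity E = 258.21 × 819.9m = 211706.379m. Market value of debt D = 220663.6m × 100.89/100 = 222627.50604m.
Total capital V = 211706.379 + 222627.50604 = 434333.88504.
Equity: weight = 211706.379/434333.88504 = 0.4874; cost = 9.69%.
Bonds outstanding: weight = 222627.50604/434333.88504 = 0.5126; after-tax cost = 7% × (1 − 28%) = 5.0400%.
WACC = 0.4874 × 9.6900% + 0.5126 × 5.0400% = 7.3065%.

7.31%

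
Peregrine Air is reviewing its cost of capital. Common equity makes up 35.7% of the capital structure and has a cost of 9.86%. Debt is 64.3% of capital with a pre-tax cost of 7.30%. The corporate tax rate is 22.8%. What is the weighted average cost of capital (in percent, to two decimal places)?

After-tax cost of debt = 7.3% × (1 − 22.8%) = 5.6356%.
WACC = 0.357 × 9.8600% + 0.643 × 5.6356% = 7.1437%.

7.14%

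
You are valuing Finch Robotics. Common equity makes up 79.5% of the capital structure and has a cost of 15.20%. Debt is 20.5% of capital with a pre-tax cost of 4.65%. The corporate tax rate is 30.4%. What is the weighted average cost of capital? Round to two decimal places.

After-tax cost of debt = 4.65% × (1 − 30.4%) = 3.2364%.
WACC = 0.795 × 15.2000% + 0.205 × 3.2364% = 12.7475%.

12.75%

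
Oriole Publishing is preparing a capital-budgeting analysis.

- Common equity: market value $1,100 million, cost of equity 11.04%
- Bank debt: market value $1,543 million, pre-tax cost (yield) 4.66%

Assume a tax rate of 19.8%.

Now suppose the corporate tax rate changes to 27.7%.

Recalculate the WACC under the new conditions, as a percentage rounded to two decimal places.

After the change:
Total capital V = 1100 + 1543 = 2643.
Equity: weight = 1100/2643 = 0.4162; cost = 11.04%.
Bank debt: weight = 1543/2643 = 0.5838; after-tax cost = 4.66% × (1 − 27.7%) = 3.3692%.
WACC = 0.4162 × 11.0400% + 0.5838 × 3.3692% = 6.5617%.

6.56%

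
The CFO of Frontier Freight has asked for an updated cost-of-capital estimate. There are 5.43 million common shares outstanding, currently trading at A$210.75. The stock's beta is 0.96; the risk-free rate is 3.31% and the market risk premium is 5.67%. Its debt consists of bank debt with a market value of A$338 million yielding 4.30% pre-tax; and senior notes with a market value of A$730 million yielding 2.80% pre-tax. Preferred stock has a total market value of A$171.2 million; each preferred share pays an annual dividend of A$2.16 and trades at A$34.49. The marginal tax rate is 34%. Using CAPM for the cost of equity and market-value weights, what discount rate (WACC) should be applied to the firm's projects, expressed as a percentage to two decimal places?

Cost of equity via CAPM: Re = 3.31% + 0.96 × 5.67% = 8.7532%.
Cost of preferred: Rp = 2.16 / 34.49 = 6.2627%.
Market value of equity E = 210.75 × 5.43m = 1144.3725m.
Total capital V = 1144.3725 + 171.2 + 338 + 730 = 2383.5725.
Equity: weight = 1144.3725/2383.5725 = 0.4801; cost = 8.7532%.
Preferred: weight = 171.2/2383.5725 = 0.0718; cost = 6.2627%.
Bank debt: weight = 338/2383.5725 = 0.1418; after-tax cost = 4.3% × (1 − 34%) = 2.8380%.
Senior notes: weight = 730/2383.5725 = 0.3063; after-tax cost = 2.8% × (1 − 34%) = 1.8480%.
WACC = 0.4801 × 8.7532% + 0.0718 × 6.2627% + 0.1418 × 2.8380% + 0.3063 × 1.8480% = 5.6207%.

5.62%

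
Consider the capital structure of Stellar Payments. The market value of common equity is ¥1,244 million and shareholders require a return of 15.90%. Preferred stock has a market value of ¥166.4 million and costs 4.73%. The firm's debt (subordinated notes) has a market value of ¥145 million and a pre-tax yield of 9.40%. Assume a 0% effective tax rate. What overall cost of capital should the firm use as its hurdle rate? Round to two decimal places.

14.10%

Total capital V = 1244 + 166.4 + 145 = 1555.4.
Equity: weight = 1244/1555.4 = 0.7998; cost = 15.9%.
Preferred: weight = 166.4/1555.4 = 0.1070; cost = 4.73%.
Subordinated notes: weight = 145/1555.4 = 0.0932; after-tax cost = 9.4% × (1 − 0%) = 9.4000%.
WACC = 0.7998 × 15.9000% + 0.1070 × 4.7300% + 0.0932 × 9.4000% = 14.0991%.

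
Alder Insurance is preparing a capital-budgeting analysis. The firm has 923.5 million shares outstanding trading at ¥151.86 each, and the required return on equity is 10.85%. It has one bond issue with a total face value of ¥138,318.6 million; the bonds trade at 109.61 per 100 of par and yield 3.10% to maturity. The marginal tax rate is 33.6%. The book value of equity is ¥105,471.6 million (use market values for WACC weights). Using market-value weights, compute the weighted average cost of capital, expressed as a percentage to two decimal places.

Market value of equity E = 151.86 × 923.5m = 140242.71m. Market value of debt D = 138318.6m × 109.61/100 = 151611.01746m.
Total capital V = 140242.71 + 151611.01746 = 291853.72746.
Equity: weight = 140242.71/291853.72746 = 0.4805; cost = 10.85%.
Bonds outstanding: weight = 151611.01746/291853.72746 = 0.5195; after-tax cost = 3.1% × (1 − 33.6%) = 2.0584%.
WACC = 0.4805 × 10.8500% + 0.5195 × 2.0584% = 6.2830%.

6.28%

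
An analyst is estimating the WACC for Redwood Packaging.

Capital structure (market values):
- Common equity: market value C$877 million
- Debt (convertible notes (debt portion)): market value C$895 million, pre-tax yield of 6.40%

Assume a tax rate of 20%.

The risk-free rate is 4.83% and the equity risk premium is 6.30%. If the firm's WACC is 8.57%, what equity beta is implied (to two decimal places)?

1.15

Total capital V = 877 + 895 = 1772.
Equity weight = 877/1772 = 0.4949.
Convertible notes (debt portion) weight = 895/1772 = 0.5051.
Debt contribution = 0.5051 × 6.4% × (1 − 20%) = 2.5860%.
Required equity contribution = 8.57% − 2.5860% = 5.9840%  ⇒  Re = 12.0908%.
CAPM: 12.0908% = 4.83% + β × 6.3%  ⇒  β = 1.1525.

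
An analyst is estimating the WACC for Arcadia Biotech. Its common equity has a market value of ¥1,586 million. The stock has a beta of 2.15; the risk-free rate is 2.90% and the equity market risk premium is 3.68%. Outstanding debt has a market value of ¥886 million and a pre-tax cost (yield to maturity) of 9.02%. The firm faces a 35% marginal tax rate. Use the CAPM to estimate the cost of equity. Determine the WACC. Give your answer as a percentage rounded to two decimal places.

9.04%

Cost of equity via CAPM: Re = 2.9% + 2.15 × 3.68% = 10.8120%.
Total capital V = 1586 + 886 = 2472.
Equity: weight = 1586/2472 = 0.6416; cost = 10.812%.
Debt: weight = 886/2472 = 0.3584; after-tax cost = 9.02% × (1 − 35%) = 5.8630%.
WACC = 0.6416 × 10.8120% + 0.3584 × 5.8630% = 9.0382%.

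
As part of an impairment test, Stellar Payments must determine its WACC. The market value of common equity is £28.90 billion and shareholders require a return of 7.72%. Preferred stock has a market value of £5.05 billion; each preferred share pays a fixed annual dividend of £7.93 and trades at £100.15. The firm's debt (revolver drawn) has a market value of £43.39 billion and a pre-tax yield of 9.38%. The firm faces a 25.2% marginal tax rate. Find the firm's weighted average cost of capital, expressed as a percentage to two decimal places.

7.34%

Cost of preferred: Rp = 7.93 / 100.15 = 7.9181%.
Total capital V = 28.9 + 5.05 + 43.39 = 77.34.
Equity: weight = 28.9/77.34 = 0.3737; cost = 7.72%.
Preferred: weight = 5.05/77.34 = 0.0653; cost = 7.9181%.
Revolver drawn: weight = 43.39/77.34 = 0.5610; after-tax cost = 9.38% × (1 − 25.2%) = 7.0162%.
WACC = 0.3737 × 7.7200% + 0.0653 × 7.9181% + 0.5610 × 7.0162% = 7.3381%.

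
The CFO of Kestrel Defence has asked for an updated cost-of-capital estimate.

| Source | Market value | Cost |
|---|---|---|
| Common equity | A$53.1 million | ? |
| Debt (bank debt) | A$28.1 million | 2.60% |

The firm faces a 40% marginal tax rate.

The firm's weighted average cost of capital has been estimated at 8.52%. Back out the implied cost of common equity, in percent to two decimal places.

Total capital V = 53.1 + 28.1 = 81.2.
Equity weight = 53.1/81.2 = 0.6539.
Bank debt weight = 28.1/81.2 = 0.3461.
Debt contribution = 0.3461 × 2.6% × (1 − 40%) = 0.5399%.
Required equity contribution = 8.52% − 0.5399% = 7.9801%.
Re = 7.9801% / 0.6539 = 12.2032%.

12.20%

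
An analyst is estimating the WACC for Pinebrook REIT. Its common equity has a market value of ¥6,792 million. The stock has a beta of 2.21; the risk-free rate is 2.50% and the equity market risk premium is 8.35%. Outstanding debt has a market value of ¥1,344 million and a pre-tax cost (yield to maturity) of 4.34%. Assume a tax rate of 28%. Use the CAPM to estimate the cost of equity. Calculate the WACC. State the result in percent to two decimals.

Cost of equity via CAPM: Re = 2.5% + 2.21 × 8.35% = 20.9535%.
Total capital V = 6792 + 1344 = 8136.
Equity: weight = 6792/8136 = 0.8348; cost = 20.9535%.
Debt: weight = 1344/8136 = 0.1652; after-tax cost = 4.34% × (1 − 28%) = 3.1248%.
WACC = 0.8348 × 20.9535% + 0.1652 × 3.1248% = 18.0083%.

18.01%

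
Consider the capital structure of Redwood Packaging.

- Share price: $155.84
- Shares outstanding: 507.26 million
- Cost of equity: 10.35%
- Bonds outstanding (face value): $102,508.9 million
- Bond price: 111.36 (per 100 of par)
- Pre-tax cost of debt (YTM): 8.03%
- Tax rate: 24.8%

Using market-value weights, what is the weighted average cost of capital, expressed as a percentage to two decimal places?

7.80%

Market value of equity E = 155.84 × 507.26m = 79051.3984m. Market value of debt D = 102508.9m × 111.36/100 = 114153.91104m.
Total capital V = 79051.3984 + 114153.91104 = 193205.30944.
Equity: weight = 79051.3984/193205.30944 = 0.4092; cost = 10.35%.
Bonds outstanding: weight = 114153.91104/193205.30944 = 0.5908; after-tax cost = 8.03% × (1 − 24.8%) = 6.0386%.
WACC = 0.4092 × 10.3500% + 0.5908 × 6.0386% = 7.8026%.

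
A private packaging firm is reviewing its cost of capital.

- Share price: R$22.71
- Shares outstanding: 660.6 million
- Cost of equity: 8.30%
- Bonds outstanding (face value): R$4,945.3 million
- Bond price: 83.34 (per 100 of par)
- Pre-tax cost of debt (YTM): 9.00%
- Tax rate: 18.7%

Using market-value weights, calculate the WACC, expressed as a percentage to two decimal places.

8.09%

Market value of equity E = 22.71 × 660.6m = 15002.226m. Market value of debt D = 4945.3m × 83.34/100 = 4121.41302m.
Total capital V = 15002.226 + 4121.41302 = 19123.63902.
Equity: weight = 15002.226/19123.63902 = 0.7845; cost = 8.3%.
Bonds outstanding: weight = 4121.41302/19123.63902 = 0.2155; after-tax cost = 9% × (1 − 18.7%) = 7.3170%.
WACC = 0.7845 × 8.3000% + 0.2155 × 7.3170% = 8.0881%.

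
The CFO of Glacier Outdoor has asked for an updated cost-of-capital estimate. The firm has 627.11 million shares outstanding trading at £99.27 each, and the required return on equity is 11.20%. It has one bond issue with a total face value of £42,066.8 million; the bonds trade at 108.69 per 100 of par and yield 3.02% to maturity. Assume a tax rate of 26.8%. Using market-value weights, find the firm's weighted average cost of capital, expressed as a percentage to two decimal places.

7.39%

Market value of equity E = 99.27 × 627.11m = 62253.2097m. Market value of debt D = 42066.8m × 108.69/100 = 45722.40492m.
Total capital V = 62253.2097 + 45722.40492 = 107975.61462.
Equity: weight = 62253.2097/107975.61462 = 0.5765; cost = 11.2%.
Bonds outstanding: weight = 45722.40492/107975.61462 = 0.4235; after-tax cost = 3.02% × (1 − 26.8%) = 2.2106%.
WACC = 0.5765 × 11.2000% + 0.4235 × 2.2106% = 7.3934%.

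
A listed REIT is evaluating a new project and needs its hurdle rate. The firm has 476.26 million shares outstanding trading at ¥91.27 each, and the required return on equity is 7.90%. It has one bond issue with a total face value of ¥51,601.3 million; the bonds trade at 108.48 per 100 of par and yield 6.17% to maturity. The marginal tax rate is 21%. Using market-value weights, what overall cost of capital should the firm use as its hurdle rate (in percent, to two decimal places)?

Market value of equity E = 91.27 × 476.26m = 43468.2502m. Market value of debt D = 51601.3m × 108.48/100 = 55977.09024m.
Total capital V = 43468.2502 + 55977.09024 = 99445.34044.
Equity: weight = 43468.2502/99445.34044 = 0.4371; cost = 7.9%.
Bonds outstanding: weight = 55977.09024/99445.34044 = 0.5629; after-tax cost = 6.17% × (1 − 21%) = 4.8743%.
WACC = 0.4371 × 7.9000% + 0.5629 × 4.8743% = 6.1969%.

6.20%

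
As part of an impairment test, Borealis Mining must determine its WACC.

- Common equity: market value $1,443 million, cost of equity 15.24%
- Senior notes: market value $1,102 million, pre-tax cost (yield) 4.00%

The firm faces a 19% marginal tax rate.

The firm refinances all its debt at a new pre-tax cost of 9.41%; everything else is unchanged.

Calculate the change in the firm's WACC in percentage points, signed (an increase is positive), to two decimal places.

Current WACC:
Total capital V = 1443 + 1102 = 2545.
Equity: weight = 1443/2545 = 0.5670; cost = 15.24%.
Senior notes: weight = 1102/2545 = 0.4330; after-tax cost = 4% × (1 − 19%) = 3.2400%.
WACC = 0.5670 × 15.2400% + 0.4330 × 3.2400% = 10.0439%.
After the change:
Total capital V = 1443 + 1102 = 2545.
Equity: weight = 1443/2545 = 0.5670; cost = 15.24%.
Senior notes: weight = 1102/2545 = 0.4330; after-tax cost = 9.41% × (1 − 19%) = 7.6221%.
WACC = 0.5670 × 15.2400% + 0.4330 × 7.6221% = 11.9414%.
Change in WACC = 11.9414% − 10.0439% = 1.8975 pp.

+1.90 pp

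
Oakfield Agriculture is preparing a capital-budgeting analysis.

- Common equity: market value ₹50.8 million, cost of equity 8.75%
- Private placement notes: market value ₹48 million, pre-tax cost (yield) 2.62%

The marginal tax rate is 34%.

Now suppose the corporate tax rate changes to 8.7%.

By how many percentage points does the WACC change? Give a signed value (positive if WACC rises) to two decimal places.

Current WACC:
Total capital V = 50.8 + 48 = 98.8.
Equity: weight = 50.8/98.8 = 0.5142; cost = 8.75%.
Private placement notes: weight = 48/98.8 = 0.4858; after-tax cost = 2.62% × (1 − 34%) = 1.7292%.
WACC = 0.5142 × 8.7500% + 0.4858 × 1.7292% = 5.3391%.
After the change:
Total capital V = 50.8 + 48 = 98.8.
Equity: weight = 50.8/98.8 = 0.5142; cost = 8.75%.
Private placement notes: weight = 48/98.8 = 0.4858; after-tax cost = 2.62% × (1 − 8.7%) = 2.3921%.
WACC = 0.5142 × 8.7500% + 0.4858 × 2.3921% = 5.6611%.
Change in WACC = 5.6611% − 5.3391% = 0.3220 pp.

+0.32 pp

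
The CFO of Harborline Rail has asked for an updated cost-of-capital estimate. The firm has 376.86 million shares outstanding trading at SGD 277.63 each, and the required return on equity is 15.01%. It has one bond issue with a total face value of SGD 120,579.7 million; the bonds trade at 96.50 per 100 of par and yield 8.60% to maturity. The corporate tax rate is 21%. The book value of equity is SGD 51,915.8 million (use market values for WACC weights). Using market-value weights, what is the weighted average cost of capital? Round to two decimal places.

Market value of equity E = 277.63 × 376.86m = 104627.6418m. Market value of debt D = 120579.7m × 96.5/100 = 116359.4105m.
Total capital V = 104627.6418 + 116359.4105 = 220987.0523.
Equity: weight = 104627.6418/220987.0523 = 0.4735; cost = 15.01%.
Bonds outstanding: weight = 116359.4105/220987.0523 = 0.5265; after-tax cost = 8.6% × (1 − 21%) = 6.7940%.
WACC = 0.4735 × 15.0100% + 0.5265 × 6.7940% = 10.6839%.

10.68%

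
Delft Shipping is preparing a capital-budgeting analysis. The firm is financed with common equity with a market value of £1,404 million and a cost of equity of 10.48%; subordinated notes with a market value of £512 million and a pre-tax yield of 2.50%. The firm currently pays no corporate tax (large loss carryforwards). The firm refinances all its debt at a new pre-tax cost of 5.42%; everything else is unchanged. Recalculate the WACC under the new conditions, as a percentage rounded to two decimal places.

After the change:
Total capital V = 1404 + 512 = 1916.
Equity: weight = 1404/1916 = 0.7328; cost = 10.48%.
Subordinated notes: weight = 512/1916 = 0.2672; after-tax cost = 5.42% × (1 − 0%) = 5.4200%.
WACC = 0.7328 × 10.4800% + 0.2672 × 5.4200% = 9.1278%.

9.13%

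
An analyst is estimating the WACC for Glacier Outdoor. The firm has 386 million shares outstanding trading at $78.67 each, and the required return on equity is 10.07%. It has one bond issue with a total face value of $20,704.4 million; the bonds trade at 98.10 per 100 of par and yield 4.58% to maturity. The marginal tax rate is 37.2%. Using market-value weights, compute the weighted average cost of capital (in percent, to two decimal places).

Market value of equity E = 78.67 × 386m = 30366.62m. Market value of debt D = 20704.4m × 98.1/100 = 20311.0164m.
Total capital V = 30366.62 + 20311.0164 = 50677.6364.
Equity: weight = 30366.62/50677.6364 = 0.5992; cost = 10.07%.
Bonds outstanding: weight = 20311.0164/50677.6364 = 0.4008; after-tax cost = 4.58% × (1 − 37.2%) = 2.8762%.
WACC = 0.5992 × 10.0700% + 0.4008 × 2.8762% = 7.1868%.

7.19%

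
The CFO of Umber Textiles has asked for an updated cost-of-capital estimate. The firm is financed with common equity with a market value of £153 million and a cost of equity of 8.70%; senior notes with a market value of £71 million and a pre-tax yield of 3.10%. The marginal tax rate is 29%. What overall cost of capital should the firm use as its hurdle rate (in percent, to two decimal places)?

Total capital V = 153 + 71 = 224.
Equity: weight = 153/224 = 0.6830; cost = 8.7%.
Senior notes: weight = 71/224 = 0.3170; after-tax cost = 3.1% × (1 − 29%) = 2.2010%.
WACC = 0.6830 × 8.7000% + 0.3170 × 2.2010% = 6.6400%.

6.64%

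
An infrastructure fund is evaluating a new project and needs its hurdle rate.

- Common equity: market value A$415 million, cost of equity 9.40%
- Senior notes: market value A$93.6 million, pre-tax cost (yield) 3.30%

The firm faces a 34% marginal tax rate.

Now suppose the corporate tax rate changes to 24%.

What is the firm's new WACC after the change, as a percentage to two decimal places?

8.13%

After the change:
Total capital V = 415 + 93.6 = 508.6.
Equity: weight = 415/508.6 = 0.8160; cost = 9.4%.
Senior notes: weight = 93.6/508.6 = 0.1840; after-tax cost = 3.3% × (1 − 24%) = 2.5080%.
WACC = 0.8160 × 9.4000% + 0.1840 × 2.5080% = 8.1316%.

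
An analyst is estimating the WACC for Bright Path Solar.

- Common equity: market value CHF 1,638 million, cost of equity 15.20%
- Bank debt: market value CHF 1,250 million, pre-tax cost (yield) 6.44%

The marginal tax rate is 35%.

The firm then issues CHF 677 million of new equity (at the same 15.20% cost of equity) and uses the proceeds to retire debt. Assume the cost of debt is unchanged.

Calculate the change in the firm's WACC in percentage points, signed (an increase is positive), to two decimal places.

+2.58 pp

Current WACC:
Total capital V = 1638 + 1250 = 2888.
Equity: weight = 1638/2888 = 0.5672; cost = 15.2%.
Bank debt: weight = 1250/2888 = 0.4328; after-tax cost = 6.44% × (1 − 35%) = 4.1860%.
WACC = 0.5672 × 15.2000% + 0.4328 × 4.1860% = 10.4329%.
After the change:
Total capital V = 2315 + 573 = 2888.
Equity: weight = 2315/2888 = 0.8016; cost = 15.2%.
Bank debt: weight = 573/2888 = 0.1984; after-tax cost = 6.44% × (1 − 35%) = 4.1860%.
WACC = 0.8016 × 15.2000% + 0.1984 × 4.1860% = 13.0147%.
Change in WACC = 13.0147% − 10.4329% = 2.5819 pp.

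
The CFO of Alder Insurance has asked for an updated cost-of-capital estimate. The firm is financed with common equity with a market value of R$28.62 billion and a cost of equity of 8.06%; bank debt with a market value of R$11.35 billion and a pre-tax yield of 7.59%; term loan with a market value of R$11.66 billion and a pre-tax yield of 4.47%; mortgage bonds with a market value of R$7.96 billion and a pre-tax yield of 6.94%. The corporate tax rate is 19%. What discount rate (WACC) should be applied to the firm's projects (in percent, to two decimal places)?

Total capital V = 28.62 + 11.35 + 11.66 + 7.96 = 59.59.
Equity: weight = 28.62/59.59 = 0.4803; cost = 8.06%.
Bank debt: weight = 11.35/59.59 = 0.1905; after-tax cost = 7.59% × (1 − 19%) = 6.1479%.
Term loan: weight = 11.66/59.59 = 0.1957; after-tax cost = 4.47% × (1 − 19%) = 3.6207%.
Mortgage bonds: weight = 7.96/59.59 = 0.1336; after-tax cost = 6.94% × (1 − 19%) = 5.6214%.
WACC = 0.4803 × 8.0600% + 0.1905 × 6.1479% + 0.1957 × 3.6207% + 0.1336 × 5.6214% = 6.5014%.

6.50%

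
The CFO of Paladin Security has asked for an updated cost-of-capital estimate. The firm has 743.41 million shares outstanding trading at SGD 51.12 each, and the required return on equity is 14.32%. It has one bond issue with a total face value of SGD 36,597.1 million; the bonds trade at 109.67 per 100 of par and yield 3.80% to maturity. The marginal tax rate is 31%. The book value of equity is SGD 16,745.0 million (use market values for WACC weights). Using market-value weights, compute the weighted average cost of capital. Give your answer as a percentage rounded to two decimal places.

Market value of equity E = 51.12 × 743.41m = 38003.1192m. Market value of debt D = 36597.1m × 109.67/100 = 40136.03957m.
Total capital V = 38003.1192 + 40136.03957 = 78139.15877.
Equity: weight = 38003.1192/78139.15877 = 0.4864; cost = 14.32%.
Bonds outstanding: weight = 40136.03957/78139.15877 = 0.5136; after-tax cost = 3.8% × (1 − 31%) = 2.6220%.
WACC = 0.4864 × 14.3200% + 0.5136 × 2.6220% = 8.3113%.

8.31%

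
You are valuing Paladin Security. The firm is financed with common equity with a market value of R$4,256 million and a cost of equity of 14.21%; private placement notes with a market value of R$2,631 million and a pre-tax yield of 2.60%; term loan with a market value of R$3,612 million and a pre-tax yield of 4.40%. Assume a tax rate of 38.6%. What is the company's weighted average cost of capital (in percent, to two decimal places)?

7.09%

Total capital V = 4256 + 2631 + 3612 = 10499.
Equity: weight = 4256/10499 = 0.4054; cost = 14.21%.
Private placement notes: weight = 2631/10499 = 0.2506; after-tax cost = 2.6% × (1 − 38.6%) = 1.5964%.
Term loan: weight = 3612/10499 = 0.3440; after-tax cost = 4.4% × (1 − 38.6%) = 2.7016%.
WACC = 0.4054 × 14.2100% + 0.2506 × 1.5964% + 0.3440 × 2.7016% = 7.0898%.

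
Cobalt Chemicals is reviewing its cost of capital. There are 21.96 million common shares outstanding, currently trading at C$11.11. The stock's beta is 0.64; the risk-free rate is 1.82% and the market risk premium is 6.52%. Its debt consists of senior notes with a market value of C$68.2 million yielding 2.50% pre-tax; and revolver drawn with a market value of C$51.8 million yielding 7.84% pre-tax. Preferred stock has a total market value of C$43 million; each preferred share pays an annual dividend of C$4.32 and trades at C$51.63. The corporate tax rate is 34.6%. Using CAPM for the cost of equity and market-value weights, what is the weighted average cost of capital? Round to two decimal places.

Cost of equity via CAPM: Re = 1.82% + 0.64 × 6.52% = 5.9928%.
Cost of preferred: Rp = 4.32 / 51.63 = 8.3672%.
Market value of equity E = 11.11 × 21.96m = 243.9756m.
Total capital V = 243.9756 + 43 + 68.2 + 51.8 = 406.9756.
Equity: weight = 243.9756/406.9756 = 0.5995; cost = 5.9928%.
Preferred: weight = 43/406.9756 = 0.1057; cost = 8.3672%.
Senior notes: weight = 68.2/406.9756 = 0.1676; after-tax cost = 2.5% × (1 − 34.6%) = 1.6350%.
Revolver drawn: weight = 51.8/406.9756 = 0.1273; after-tax cost = 7.84% × (1 − 34.6%) = 5.1274%.
WACC = 0.5995 × 5.9928% + 0.1057 × 8.3672% + 0.1676 × 1.6350% + 0.1273 × 5.1274% = 5.4032%.

5.40%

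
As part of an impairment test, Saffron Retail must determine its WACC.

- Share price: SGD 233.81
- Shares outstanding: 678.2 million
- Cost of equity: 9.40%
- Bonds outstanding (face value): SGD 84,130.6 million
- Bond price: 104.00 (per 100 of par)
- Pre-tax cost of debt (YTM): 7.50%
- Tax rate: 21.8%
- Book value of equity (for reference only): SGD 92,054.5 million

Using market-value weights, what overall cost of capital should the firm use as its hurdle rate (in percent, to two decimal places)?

8.14%

Market value of equity E = 233.81 × 678.2m = 158569.942m. Market value of debt D = 84130.6m × 104.0/100 = 87495.824m.
Total capital V = 158569.942 + 87495.824 = 246065.766.
Equity: weight = 158569.942/246065.766 = 0.6444; cost = 9.4%.
Bonds outstanding: weight = 87495.824/246065.766 = 0.3556; after-tax cost = 7.5% × (1 − 21.8%) = 5.8650%.
WACC = 0.6444 × 9.4000% + 0.3556 × 5.8650% = 8.1430%.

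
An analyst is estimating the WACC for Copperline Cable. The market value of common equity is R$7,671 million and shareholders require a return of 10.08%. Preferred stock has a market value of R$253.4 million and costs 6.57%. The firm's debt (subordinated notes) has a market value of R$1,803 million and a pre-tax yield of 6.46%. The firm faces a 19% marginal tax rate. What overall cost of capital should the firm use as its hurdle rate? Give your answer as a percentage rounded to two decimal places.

9.09%

Total capital V = 7671 + 253.4 + 1803 = 9727.4.
Equity: weight = 7671/9727.4 = 0.7886; cost = 10.08%.
Preferred: weight = 253.4/9727.4 = 0.0261; cost = 6.57%.
Subordinated notes: weight = 1803/9727.4 = 0.1854; after-tax cost = 6.46% × (1 − 19%) = 5.2326%.
WACC = 0.7886 × 10.0800% + 0.0261 × 6.5700% + 0.1854 × 5.2326% = 9.0901%.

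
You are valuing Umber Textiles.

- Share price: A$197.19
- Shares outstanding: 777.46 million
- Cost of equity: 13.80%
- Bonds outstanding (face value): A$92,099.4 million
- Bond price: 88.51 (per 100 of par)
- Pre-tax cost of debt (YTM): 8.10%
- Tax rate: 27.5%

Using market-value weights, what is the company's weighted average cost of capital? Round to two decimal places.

11.05%

Market value of equity E = 197.19 × 777.46m = 153307.3374m. Market value of debt D = 92099.4m × 88.51/100 = 81517.17894m.
Total capital V = 153307.3374 + 81517.17894 = 234824.51634.
Equity: weight = 153307.3374/234824.51634 = 0.6529; cost = 13.8%.
Bonds outstanding: weight = 81517.17894/234824.51634 = 0.3471; after-tax cost = 8.1% × (1 − 27.5%) = 5.8725%.
WACC = 0.6529 × 13.8000% + 0.3471 × 5.8725% = 11.0480%.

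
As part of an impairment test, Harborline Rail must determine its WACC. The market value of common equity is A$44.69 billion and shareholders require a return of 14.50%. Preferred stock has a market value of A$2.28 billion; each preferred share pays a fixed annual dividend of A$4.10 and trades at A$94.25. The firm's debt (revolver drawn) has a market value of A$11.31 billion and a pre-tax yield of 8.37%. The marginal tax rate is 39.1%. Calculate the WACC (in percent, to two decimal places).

Cost of preferred: Rp = 4.1 / 94.25 = 4.3501%.
Total capital V = 44.69 + 2.28 + 11.31 = 58.28.
Equity: weight = 44.69/58.28 = 0.7668; cost = 14.5%.
Preferred: weight = 2.28/58.28 = 0.0391; cost = 4.3501%.
Revolver drawn: weight = 11.31/58.28 = 0.1941; after-tax cost = 8.37% × (1 − 39.1%) = 5.0973%.
WACC = 0.7668 × 14.5000% + 0.0391 × 4.3501% + 0.1941 × 5.0973% = 12.2782%.

12.28%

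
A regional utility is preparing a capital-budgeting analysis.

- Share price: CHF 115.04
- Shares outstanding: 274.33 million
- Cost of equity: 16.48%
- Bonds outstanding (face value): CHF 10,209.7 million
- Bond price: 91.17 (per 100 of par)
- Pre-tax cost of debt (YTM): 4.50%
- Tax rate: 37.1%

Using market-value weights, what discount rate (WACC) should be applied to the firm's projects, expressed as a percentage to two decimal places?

13.37%

Market value of equity E = 115.04 × 274.33m = 31558.9232m. Market value of debt D = 10209.7m × 91.17/100 = 9308.18349m.
Total capital V = 31558.9232 + 9308.18349 = 40867.10669.
Equity: weight = 31558.9232/40867.10669 = 0.7722; cost = 16.48%.
Bonds outstanding: weight = 9308.18349/40867.10669 = 0.2278; after-tax cost = 4.5% × (1 − 37.1%) = 2.8305%.
WACC = 0.7722 × 16.4800% + 0.2278 × 2.8305% = 13.3711%.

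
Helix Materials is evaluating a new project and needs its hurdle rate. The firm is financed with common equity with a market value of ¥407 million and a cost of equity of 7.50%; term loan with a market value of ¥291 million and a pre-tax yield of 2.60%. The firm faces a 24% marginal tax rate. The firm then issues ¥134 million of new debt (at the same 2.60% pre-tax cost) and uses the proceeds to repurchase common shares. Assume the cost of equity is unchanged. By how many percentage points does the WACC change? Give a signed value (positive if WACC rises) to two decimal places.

-1.06 pp

Current WACC:
Total capital V = 407 + 291 = 698.
Equity: weight = 407/698 = 0.5831; cost = 7.5%.
Term loan: weight = 291/698 = 0.4169; after-tax cost = 2.6% × (1 − 24%) = 1.9760%.
WACC = 0.5831 × 7.5000% + 0.4169 × 1.9760% = 5.1970%.
After the change:
Total capital V = 273 + 425 = 698.
Equity: weight = 273/698 = 0.3911; cost = 7.5%.
Term loan: weight = 425/698 = 0.6089; after-tax cost = 2.6% × (1 − 24%) = 1.9760%.
WACC = 0.3911 × 7.5000% + 0.6089 × 1.9760% = 4.1365%.
Change in WACC = 4.1365% − 5.1970% = -1.0605 pp.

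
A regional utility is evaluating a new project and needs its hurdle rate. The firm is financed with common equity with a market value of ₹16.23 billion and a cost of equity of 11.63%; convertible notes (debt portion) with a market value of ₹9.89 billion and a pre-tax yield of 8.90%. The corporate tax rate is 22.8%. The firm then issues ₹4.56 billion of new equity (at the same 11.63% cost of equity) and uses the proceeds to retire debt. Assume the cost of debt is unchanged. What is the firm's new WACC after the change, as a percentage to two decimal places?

After the change:
Total capital V = 20.79 + 5.33 = 26.12.
Equity: weight = 20.79/26.12 = 0.7959; cost = 11.63%.
Convertible notes (debt portion): weight = 5.33/26.12 = 0.2041; after-tax cost = 8.9% × (1 − 22.8%) = 6.8708%.
WACC = 0.7959 × 11.6300% + 0.2041 × 6.8708% = 10.6588%.

10.66%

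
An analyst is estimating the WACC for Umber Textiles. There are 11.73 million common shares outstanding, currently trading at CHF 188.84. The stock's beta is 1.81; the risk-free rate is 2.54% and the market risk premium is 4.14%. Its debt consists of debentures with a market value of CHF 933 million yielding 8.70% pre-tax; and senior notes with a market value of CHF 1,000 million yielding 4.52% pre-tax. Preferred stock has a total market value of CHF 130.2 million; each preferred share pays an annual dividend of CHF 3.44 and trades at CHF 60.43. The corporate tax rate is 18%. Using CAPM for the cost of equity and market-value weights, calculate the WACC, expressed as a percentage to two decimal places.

Cost of equity via CAPM: Re = 2.54% + 1.81 × 4.14% = 10.0334%.
Cost of preferred: Rp = 3.44 / 60.43 = 5.6925%.
Market value of equity E = 188.84 × 11.73m = 2215.0932m.
Total capital V = 2215.0932 + 130.2 + 933 + 1000 = 4278.2932.
Equity: weight = 2215.0932/4278.2932 = 0.5178; cost = 10.0334%.
Preferred: weight = 130.2/4278.2932 = 0.0304; cost = 5.6925%.
Debentures: weight = 933/4278.2932 = 0.2181; after-tax cost = 8.7% × (1 − 18%) = 7.1340%.
Senior notes: weight = 1000/4278.2932 = 0.2337; after-tax cost = 4.52% × (1 − 18%) = 3.7064%.
WACC = 0.5178 × 10.0334% + 0.0304 × 5.6925% + 0.2181 × 7.1340% + 0.2337 × 3.7064% = 7.7901%.

7.79%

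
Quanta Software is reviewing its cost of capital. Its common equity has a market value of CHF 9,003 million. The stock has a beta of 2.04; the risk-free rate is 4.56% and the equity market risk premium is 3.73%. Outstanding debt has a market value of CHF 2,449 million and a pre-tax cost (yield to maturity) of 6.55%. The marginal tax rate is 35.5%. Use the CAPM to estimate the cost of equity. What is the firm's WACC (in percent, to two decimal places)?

Cost of equity via CAPM: Re = 4.56% + 2.04 × 3.73% = 12.1692%.
Total capital V = 9003 + 2449 = 11452.
Equity: weight = 9003/11452 = 0.7862; cost = 12.1692%.
Debt: weight = 2449/11452 = 0.2138; after-tax cost = 6.55% × (1 − 35.5%) = 4.2248%.
WACC = 0.7862 × 12.1692% + 0.2138 × 4.2248% = 10.4703%.

10.47%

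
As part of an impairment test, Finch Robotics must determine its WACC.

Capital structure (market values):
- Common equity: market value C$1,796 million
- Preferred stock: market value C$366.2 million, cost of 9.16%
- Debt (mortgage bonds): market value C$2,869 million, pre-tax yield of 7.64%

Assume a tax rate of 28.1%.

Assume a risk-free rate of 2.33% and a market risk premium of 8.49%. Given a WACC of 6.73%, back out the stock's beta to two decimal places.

Total capital V = 1796 + 366.2 + 2869 = 5031.2.
Equity weight = 1796/5031.2 = 0.3570.
Preferred weight = 366.2/5031.2 = 0.0728.
Mortgage bonds weight = 2869/5031.2 = 0.5702.
Debt contribution = 0.5702 × 7.64% × (1 − 28.1%) = 3.1324%.
Preferred contribution = 0.0728 × 9.16% = 0.6667%.
Required equity contribution = 6.73% − 3.7991% = 2.9309%  ⇒  Re = 8.2103%.
CAPM: 8.2103% = 2.33% + β × 8.49%  ⇒  β = 0.6926.

0.69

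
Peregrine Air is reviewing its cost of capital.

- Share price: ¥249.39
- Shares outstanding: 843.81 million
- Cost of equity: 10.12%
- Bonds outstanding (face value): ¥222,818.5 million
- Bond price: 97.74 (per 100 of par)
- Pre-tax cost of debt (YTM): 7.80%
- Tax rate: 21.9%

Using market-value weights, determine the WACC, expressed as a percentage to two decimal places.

Market value of equity E = 249.39 × 843.81m = 210437.7759m. Market value of debt D = 222818.5m × 97.74/100 = 217782.8019m.
Total capital V = 210437.7759 + 217782.8019 = 428220.5778.
Equity: weight = 210437.7759/428220.5778 = 0.4914; cost = 10.12%.
Bonds outstanding: weight = 217782.8019/428220.5778 = 0.5086; after-tax cost = 7.8% × (1 − 21.9%) = 6.0918%.
WACC = 0.4914 × 10.1200% + 0.5086 × 6.0918% = 8.0714%.

8.07%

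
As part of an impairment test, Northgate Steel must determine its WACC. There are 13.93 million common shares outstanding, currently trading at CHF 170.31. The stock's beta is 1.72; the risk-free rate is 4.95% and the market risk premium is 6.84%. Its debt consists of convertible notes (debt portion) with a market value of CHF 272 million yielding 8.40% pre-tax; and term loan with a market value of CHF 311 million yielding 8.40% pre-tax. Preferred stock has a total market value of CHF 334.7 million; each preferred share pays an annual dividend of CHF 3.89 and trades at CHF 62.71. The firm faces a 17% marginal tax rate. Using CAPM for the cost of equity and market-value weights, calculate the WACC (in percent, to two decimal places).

13.92%

Cost of equity via CAPM: Re = 4.95% + 1.72 × 6.84% = 16.7148%.
Cost of preferred: Rp = 3.89 / 62.71 = 6.2032%.
Market value of equity E = 170.31 × 13.93m = 2372.4183m.
Total capital V = 2372.4183 + 334.7 + 272 + 311 = 3290.1183.
Equity: weight = 2372.4183/3290.1183 = 0.7211; cost = 16.7148%.
Preferred: weight = 334.7/3290.1183 = 0.1017; cost = 6.2032%.
Convertible notes (debt portion): weight = 272/3290.1183 = 0.0827; after-tax cost = 8.4% × (1 − 17%) = 6.9720%.
Term loan: weight = 311/3290.1183 = 0.0945; after-tax cost = 8.4% × (1 − 17%) = 6.9720%.
WACC = 0.7211 × 16.7148% + 0.1017 × 6.2032% + 0.0827 × 6.9720% + 0.0945 × 6.9720% = 13.9191%.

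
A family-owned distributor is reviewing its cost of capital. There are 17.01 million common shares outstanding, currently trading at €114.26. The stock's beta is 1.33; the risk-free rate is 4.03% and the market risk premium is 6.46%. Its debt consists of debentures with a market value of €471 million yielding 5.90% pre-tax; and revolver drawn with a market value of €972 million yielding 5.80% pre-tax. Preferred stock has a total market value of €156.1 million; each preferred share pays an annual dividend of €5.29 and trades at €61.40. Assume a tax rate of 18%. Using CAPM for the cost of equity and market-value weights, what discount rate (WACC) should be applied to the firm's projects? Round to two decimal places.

Cost of equity via CAPM: Re = 4.03% + 1.33 × 6.46% = 12.6218%.
Cost of preferred: Rp = 5.29 / 61.4 = 8.6156%.
Market value of equity E = 114.26 × 17.01m = 1943.5626m.
Total capital V = 1943.5626 + 156.1 + 471 + 972 = 3542.6626.
Equity: weight = 1943.5626/3542.6626 = 0.5486; cost = 12.6218%.
Preferred: weight = 156.1/3542.6626 = 0.0441; cost = 8.6156%.
Debentures: weight = 471/3542.6626 = 0.1330; after-tax cost = 5.9% × (1 − 18%) = 4.8380%.
Revolver drawn: weight = 972/3542.6626 = 0.2744; after-tax cost = 5.8% × (1 − 18%) = 4.7560%.
WACC = 0.5486 × 12.6218% + 0.0441 × 8.6156% + 0.1330 × 4.8380% + 0.2744 × 4.7560% = 9.2523%.

9.25%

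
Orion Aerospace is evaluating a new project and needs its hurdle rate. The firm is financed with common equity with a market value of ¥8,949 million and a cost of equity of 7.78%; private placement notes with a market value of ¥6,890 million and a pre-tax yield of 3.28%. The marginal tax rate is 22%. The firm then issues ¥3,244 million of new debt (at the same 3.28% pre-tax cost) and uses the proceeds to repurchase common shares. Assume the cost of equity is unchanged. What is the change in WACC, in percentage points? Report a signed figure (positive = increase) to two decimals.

Current WACC:
Total capital V = 8949 + 6890 = 15839.
Equity: weight = 8949/15839 = 0.5650; cost = 7.78%.
Private placement notes: weight = 6890/15839 = 0.4350; after-tax cost = 3.28% × (1 − 22%) = 2.5584%.
WACC = 0.5650 × 7.7800% + 0.4350 × 2.5584% = 5.5086%.
After the change:
Total capital V = 5705 + 10134 = 15839.
Equity: weight = 5705/15839 = 0.3602; cost = 7.78%.
Private placement notes: weight = 10134/15839 = 0.6398; after-tax cost = 3.28% × (1 − 22%) = 2.5584%.
WACC = 0.3602 × 7.7800% + 0.6398 × 2.5584% = 4.4392%.
Change in WACC = 4.4392% − 5.5086% = -1.0694 pp.

-1.07 pp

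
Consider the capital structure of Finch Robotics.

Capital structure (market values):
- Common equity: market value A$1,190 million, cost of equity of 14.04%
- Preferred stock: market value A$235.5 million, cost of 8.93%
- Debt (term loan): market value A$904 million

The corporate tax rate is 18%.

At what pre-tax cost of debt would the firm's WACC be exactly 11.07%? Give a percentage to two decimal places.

9.41%

Total capital V = 1190 + 235.5 + 904 = 2329.5.
Equity weight = 1190/2329.5 = 0.5108.
Preferred weight = 235.5/2329.5 = 0.1011.
Term loan weight = 904/2329.5 = 0.3881.
Equity contribution = 0.5108 × 14.04% = 7.1722%.
Preferred contribution = 0.1011 × 8.93% = 0.9028%.
Remaining for debt = 11.07% − 8.0750% = 2.9950%.
Rd × (1 − 18%) × 0.3881 = 2.9950%  ⇒  Rd = 9.4120%.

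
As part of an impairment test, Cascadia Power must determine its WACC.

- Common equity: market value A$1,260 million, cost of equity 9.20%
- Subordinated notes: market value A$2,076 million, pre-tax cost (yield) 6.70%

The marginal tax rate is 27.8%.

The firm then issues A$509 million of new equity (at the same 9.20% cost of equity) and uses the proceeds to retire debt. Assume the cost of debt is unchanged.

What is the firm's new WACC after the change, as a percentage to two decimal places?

After the change:
Total capital V = 1769 + 1567 = 3336.
Equity: weight = 1769/3336 = 0.5303; cost = 9.2%.
Subordinated notes: weight = 1567/3336 = 0.4697; after-tax cost = 6.7% × (1 − 27.8%) = 4.8374%.
WACC = 0.5303 × 9.2000% + 0.4697 × 4.8374% = 7.1508%.

7.15%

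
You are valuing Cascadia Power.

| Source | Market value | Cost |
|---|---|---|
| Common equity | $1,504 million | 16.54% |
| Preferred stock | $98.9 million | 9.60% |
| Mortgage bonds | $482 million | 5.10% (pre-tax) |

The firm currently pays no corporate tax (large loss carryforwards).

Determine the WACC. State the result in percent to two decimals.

Total capital V = 1504 + 98.9 + 482 = 2084.9.
Equity: weight = 1504/2084.9 = 0.7214; cost = 16.54%.
Preferred: weight = 98.9/2084.9 = 0.0474; cost = 9.6%.
Mortgage bonds: weight = 482/2084.9 = 0.2312; after-tax cost = 5.1% × (1 − 0%) = 5.1000%.
WACC = 0.7214 × 16.5400% + 0.0474 × 9.6000% + 0.2312 × 5.1000% = 13.5660%.

13.57%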